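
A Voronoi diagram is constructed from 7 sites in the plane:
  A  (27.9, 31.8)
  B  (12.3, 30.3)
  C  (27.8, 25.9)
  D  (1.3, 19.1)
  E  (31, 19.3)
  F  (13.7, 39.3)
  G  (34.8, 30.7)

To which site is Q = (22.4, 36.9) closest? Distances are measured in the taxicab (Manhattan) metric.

d(Q,A) = |22.4−27.9| + |36.9−31.8| = 5.5 + 5.1 = 10.6
d(Q,B) = |22.4−12.3| + |36.9−30.3| = 10.1 + 6.6 = 16.7
d(Q,C) = |22.4−27.8| + |36.9−25.9| = 5.4 + 11 = 16.4
d(Q,D) = |22.4−1.3| + |36.9−19.1| = 21.1 + 17.8 = 38.9
d(Q,E) = |22.4−31| + |36.9−19.3| = 8.6 + 17.6 = 26.2
d(Q,F) = |22.4−13.7| + |36.9−39.3| = 8.7 + 2.4 = 11.1
d(Q,G) = |22.4−34.8| + |36.9−30.7| = 12.4 + 6.2 = 18.6
A is nearest.

A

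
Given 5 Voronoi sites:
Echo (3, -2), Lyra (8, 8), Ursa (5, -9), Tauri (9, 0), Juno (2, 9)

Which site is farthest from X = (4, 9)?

Ursa

Squared Euclidean distances:
d²(X, Echo) = (4−3)² + (9−(-2))² = 1 + 121 = 122
d²(X, Lyra) = (4−8)² + (9−8)² = 16 + 1 = 17
d²(X, Ursa) = (4−5)² + (9−(-9))² = 1 + 324 = 325
d²(X, Tauri) = (4−9)² + (9−0)² = 25 + 81 = 106
d²(X, Juno) = (4−2)² + (9−9)² = 4 + 0 = 4
The largest is to Ursa.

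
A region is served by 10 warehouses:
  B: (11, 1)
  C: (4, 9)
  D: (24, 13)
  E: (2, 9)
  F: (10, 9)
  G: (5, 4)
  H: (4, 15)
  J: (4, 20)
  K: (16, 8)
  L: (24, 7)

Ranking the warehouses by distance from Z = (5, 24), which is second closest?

Since √ is increasing, it suffices to compare squared distances:
|ZB|² = (5−11)² + (24−1)² = 36 + 529 = 565
|ZC|² = (5−4)² + (24−9)² = 1 + 225 = 226
|ZD|² = (5−24)² + (24−13)² = 361 + 121 = 482
|ZE|² = (5−2)² + (24−9)² = 9 + 225 = 234
|ZF|² = (5−10)² + (24−9)² = 25 + 225 = 250
|ZG|² = (5−5)² + (24−4)² = 0 + 400 = 400
|ZH|² = (5−4)² + (24−15)² = 1 + 81 = 82
|ZJ|² = (5−4)² + (24−20)² = 1 + 16 = 17
|ZK|² = (5−16)² + (24−8)² = 121 + 256 = 377
|ZL|² = (5−24)² + (24−7)² = 361 + 289 = 650
Sorted ascending: J, H, C, … — the second-nearest is H.

H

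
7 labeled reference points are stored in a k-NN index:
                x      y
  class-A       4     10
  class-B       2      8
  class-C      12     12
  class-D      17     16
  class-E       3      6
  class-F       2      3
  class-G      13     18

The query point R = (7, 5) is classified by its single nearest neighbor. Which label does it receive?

Since √ is increasing, it suffices to compare squared distances:
d²(R, class-A) = (7−4)² + (5−10)² = 9 + 25 = 34
d²(R, class-B) = (7−2)² + (5−8)² = 25 + 9 = 34
d²(R, class-C) = (7−12)² + (5−12)² = 25 + 49 = 74
d²(R, class-D) = (7−17)² + (5−16)² = 100 + 121 = 221
d²(R, class-E) = (7−3)² + (5−6)² = 16 + 1 = 17
d²(R, class-F) = (7−2)² + (5−3)² = 25 + 4 = 29
d²(R, class-G) = (7−13)² + (5−18)² = 36 + 169 = 205
class-E is nearest.

class-E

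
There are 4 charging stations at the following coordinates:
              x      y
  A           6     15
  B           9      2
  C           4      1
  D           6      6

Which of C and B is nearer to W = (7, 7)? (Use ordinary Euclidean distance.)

B

Compare squared distances:
|WC|² = (7−4)² + (7−1)² = 9 + 36 = 45
|WB|² = (7−9)² + (7−2)² = 4 + 25 = 29
45 > 29, so B is closer.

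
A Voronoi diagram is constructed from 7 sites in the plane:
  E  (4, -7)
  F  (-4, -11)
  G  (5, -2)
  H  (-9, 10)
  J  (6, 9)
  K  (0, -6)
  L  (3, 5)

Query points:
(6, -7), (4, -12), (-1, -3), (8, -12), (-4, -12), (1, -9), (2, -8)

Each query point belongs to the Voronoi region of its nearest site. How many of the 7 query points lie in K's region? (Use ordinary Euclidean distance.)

2

(6, -7) — d² to each: E:4, F:116, G:26, H:514, J:256, K:37, L:153 → nearest is E
(4, -12) — d² to each: E:25, F:65, G:101, H:653, J:445, K:52, L:290 → nearest is E
(-1, -3) — d² to each: E:41, F:73, G:37, H:233, J:193, K:10, L:80 → nearest is K
(8, -12) — d² to each: E:41, F:145, G:109, H:773, J:445, K:100, L:314 → nearest is E
(-4, -12) — d² to each: E:89, F:1, G:181, H:509, J:541, K:52, L:338 → nearest is F
(1, -9) — d² to each: E:13, F:29, G:65, H:461, J:349, K:10, L:200 → nearest is K
(2, -8) — d² to each: E:5, F:45, G:45, H:445, J:305, K:8, L:170 → nearest is E
2 of the 7 points have K as nearest.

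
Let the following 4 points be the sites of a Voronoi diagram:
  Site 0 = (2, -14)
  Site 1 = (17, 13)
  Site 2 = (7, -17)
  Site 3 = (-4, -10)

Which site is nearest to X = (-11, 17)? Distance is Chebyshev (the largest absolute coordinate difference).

Site 3

d(X, Site 0) = max(13, 31) = 31
d(X, Site 1) = max(28, 4) = 28
d(X, Site 2) = max(18, 34) = 34
d(X, Site 3) = max(7, 27) = 27
The smallest is to Site 3, so X lies in the Voronoi region of Site 3.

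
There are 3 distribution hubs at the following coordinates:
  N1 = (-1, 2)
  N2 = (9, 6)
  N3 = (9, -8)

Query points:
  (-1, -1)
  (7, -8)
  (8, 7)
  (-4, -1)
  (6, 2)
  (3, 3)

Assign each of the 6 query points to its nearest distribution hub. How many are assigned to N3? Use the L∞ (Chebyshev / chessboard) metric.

1

(-1, -1) — d to each: N1:3, N2:10, N3:10 → nearest is N1
(7, -8) — d to each: N1:10, N2:14, N3:2 → nearest is N3
(8, 7) — d to each: N1:9, N2:1, N3:15 → nearest is N2
(-4, -1) — d to each: N1:3, N2:13, N3:13 → nearest is N1
(6, 2) — d to each: N1:7, N2:4, N3:10 → nearest is N2
(3, 3) — d to each: N1:4, N2:6, N3:11 → nearest is N1
1 of the 6 points has N3 as nearest.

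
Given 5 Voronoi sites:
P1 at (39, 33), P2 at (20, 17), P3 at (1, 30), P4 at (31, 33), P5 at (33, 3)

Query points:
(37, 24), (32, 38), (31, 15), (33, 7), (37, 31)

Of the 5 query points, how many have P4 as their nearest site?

1

(37, 24) — d² to each: P1:85, P2:338, P3:1332, P4:117, P5:457 → nearest is P1
(32, 38) — d² to each: P1:74, P2:585, P3:1025, P4:26, P5:1226 → nearest is P4
(31, 15) — d² to each: P1:388, P2:125, P3:1125, P4:324, P5:148 → nearest is P2
(33, 7) — d² to each: P1:712, P2:269, P3:1553, P4:680, P5:16 → nearest is P5
(37, 31) — d² to each: P1:8, P2:485, P3:1297, P4:40, P5:800 → nearest is P1
1 of the 5 points has P4 as nearest.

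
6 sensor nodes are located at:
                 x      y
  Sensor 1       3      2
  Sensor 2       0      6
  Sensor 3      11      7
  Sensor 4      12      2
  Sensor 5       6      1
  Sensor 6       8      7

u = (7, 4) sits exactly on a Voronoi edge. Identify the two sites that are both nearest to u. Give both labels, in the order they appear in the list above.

Sensor 5 and Sensor 6

Squared distances from u to each site:
d²(u, Sensor 1) = (7−3)² + (4−2)² = 16 + 4 = 20
d²(u, Sensor 2) = (7−0)² + (4−6)² = 49 + 4 = 53
d²(u, Sensor 3) = (7−11)² + (4−7)² = 16 + 9 = 25
d²(u, Sensor 4) = (7−12)² + (4−2)² = 25 + 4 = 29
d²(u, Sensor 5) = (7−6)² + (4−1)² = 1 + 9 = 10
d²(u, Sensor 6) = (7−8)² + (4−7)² = 1 + 9 = 10
u is equidistant from Sensor 5 and Sensor 6 (both at squared distance 10), and every other site is strictly farther — so u lies on the Sensor 5–Sensor 6 Voronoi edge.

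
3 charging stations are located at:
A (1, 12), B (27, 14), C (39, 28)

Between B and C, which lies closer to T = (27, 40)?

Compare squared distances:
|TB|² = (27−27)² + (40−14)² = 0 + 676 = 676
|TC|² = (27−39)² + (40−28)² = 144 + 144 = 288
676 > 288, so C is closer.

C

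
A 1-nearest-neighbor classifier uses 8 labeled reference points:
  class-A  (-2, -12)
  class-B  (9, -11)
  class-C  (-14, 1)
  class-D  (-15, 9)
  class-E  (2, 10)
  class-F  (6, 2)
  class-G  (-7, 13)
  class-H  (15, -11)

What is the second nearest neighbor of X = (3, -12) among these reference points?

Compare squared distances (the ordering matches that of the actual distances):
d²(X, class-A) = 25 + 0 = 25
d²(X, class-B) = 36 + 1 = 37
d²(X, class-C) = 289 + 169 = 458
d²(X, class-D) = 324 + 441 = 765
d²(X, class-E) = 1 + 484 = 485
d²(X, class-F) = 9 + 196 = 205
d²(X, class-G) = 100 + 625 = 725
d²(X, class-H) = 144 + 1 = 145
Sorted ascending: class-A, class-B, class-H, … — the second-nearest is class-B.

class-B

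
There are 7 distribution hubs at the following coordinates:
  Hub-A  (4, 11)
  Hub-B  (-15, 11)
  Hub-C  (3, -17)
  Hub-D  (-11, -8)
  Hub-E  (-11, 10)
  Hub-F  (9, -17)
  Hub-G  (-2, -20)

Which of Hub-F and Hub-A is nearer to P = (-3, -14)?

Hub-F

Compare squared distances:
d²(P, Hub-F) = (-3−9)² + (-14−(-17))² = 144 + 9 = 153
d²(P, Hub-A) = (-3−4)² + (-14−11)² = 49 + 625 = 674
153 < 674, so Hub-F is closer.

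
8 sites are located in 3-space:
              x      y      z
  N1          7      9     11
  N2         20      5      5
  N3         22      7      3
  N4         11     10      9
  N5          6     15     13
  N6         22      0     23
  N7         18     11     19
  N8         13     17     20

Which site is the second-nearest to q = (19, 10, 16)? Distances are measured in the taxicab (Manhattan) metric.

N4

d(q,N1) = |19−7| + |10−9| + |16−11| = 12 + 1 + 5 = 18
d(q,N2) = |19−20| + |10−5| + |16−5| = 1 + 5 + 11 = 17
d(q,N3) = |19−22| + |10−7| + |16−3| = 3 + 3 + 13 = 19
d(q,N4) = |19−11| + |10−10| + |16−9| = 8 + 0 + 7 = 15
d(q,N5) = |19−6| + |10−15| + |16−13| = 13 + 5 + 3 = 21
d(q,N6) = |19−22| + |10−0| + |16−23| = 3 + 10 + 7 = 20
d(q,N7) = |19−18| + |10−11| + |16−19| = 1 + 1 + 3 = 5
d(q,N8) = |19−13| + |10−17| + |16−20| = 6 + 7 + 4 = 17
Sorted ascending: N7, N4, N2, … — the second-nearest is N4.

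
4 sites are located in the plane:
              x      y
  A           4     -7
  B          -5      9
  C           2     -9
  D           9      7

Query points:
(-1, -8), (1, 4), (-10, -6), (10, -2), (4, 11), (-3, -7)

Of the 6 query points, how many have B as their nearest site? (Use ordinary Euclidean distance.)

(-1, -8) — d² to each: A:26, B:305, C:10, D:325 → nearest is C
(1, 4) — d² to each: A:130, B:61, C:170, D:73 → nearest is B
(-10, -6) — d² to each: A:197, B:250, C:153, D:530 → nearest is C
(10, -2) — d² to each: A:61, B:346, C:113, D:82 → nearest is A
(4, 11) — d² to each: A:324, B:85, C:404, D:41 → nearest is D
(-3, -7) — d² to each: A:49, B:260, C:29, D:340 → nearest is C
1 of the 6 points has B as nearest.

1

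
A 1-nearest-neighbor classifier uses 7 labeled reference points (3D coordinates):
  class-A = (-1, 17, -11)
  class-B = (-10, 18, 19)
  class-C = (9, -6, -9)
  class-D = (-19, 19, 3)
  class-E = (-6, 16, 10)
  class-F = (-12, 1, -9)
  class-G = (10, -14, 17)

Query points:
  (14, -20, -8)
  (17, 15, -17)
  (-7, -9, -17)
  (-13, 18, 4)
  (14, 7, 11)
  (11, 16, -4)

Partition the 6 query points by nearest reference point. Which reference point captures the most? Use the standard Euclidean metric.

class-A

(14, -20, -8) — d² to each: class-A:1603, class-B:2749, class-C:222, class-D:2731, class-E:2020, class-F:1118, class-G:677 → nearest is class-C
(17, 15, -17) — d² to each: class-A:364, class-B:2034, class-C:569, class-D:1712, class-E:1259, class-F:1101, class-G:2046 → nearest is class-A
(-7, -9, -17) — d² to each: class-A:748, class-B:2034, class-C:329, class-D:1328, class-E:1355, class-F:189, class-G:1470 → nearest is class-F
(-13, 18, 4) — d² to each: class-A:370, class-B:234, class-C:1229, class-D:38, class-E:89, class-F:459, class-G:1722 → nearest is class-D
(14, 7, 11) — d² to each: class-A:809, class-B:761, class-C:594, class-D:1297, class-E:482, class-F:1112, class-G:493 → nearest is class-E
(11, 16, -4) — d² to each: class-A:194, class-B:974, class-C:513, class-D:958, class-E:485, class-F:779, class-G:1342 → nearest is class-A
Tally — class-A:2, class-C:1, class-D:1, class-E:1, class-F:1. class-A captures the most (2).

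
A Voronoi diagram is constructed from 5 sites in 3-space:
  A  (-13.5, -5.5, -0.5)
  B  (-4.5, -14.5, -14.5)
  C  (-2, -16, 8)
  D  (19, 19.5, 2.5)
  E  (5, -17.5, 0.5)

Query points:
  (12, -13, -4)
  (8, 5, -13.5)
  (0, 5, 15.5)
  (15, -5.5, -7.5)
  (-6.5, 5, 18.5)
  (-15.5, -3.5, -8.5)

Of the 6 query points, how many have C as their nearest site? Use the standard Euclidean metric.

(12, -13, -4) — d² to each: A:718.75, B:384.75, C:349, D:1147.5, E:89.5 → nearest is E
(8, 5, -13.5) — d² to each: A:741.5, B:537.5, C:1003.25, D:587.25, E:711.25 → nearest is B
(0, 5, 15.5) — d² to each: A:548.5, B:1300.5, C:501.25, D:740.25, E:756.25 → nearest is C
(15, -5.5, -7.5) — d² to each: A:861.25, B:510.25, C:639.5, D:741, E:308 → nearest is E
(-6.5, 5, 18.5) — d² to each: A:520.25, B:1473.25, C:571.5, D:1116.5, E:962.5 → nearest is A
(-15.5, -3.5, -8.5) — d² to each: A:72, B:278, C:610.75, D:1840.25, E:697.25 → nearest is A
1 of the 6 points has C as nearest.

1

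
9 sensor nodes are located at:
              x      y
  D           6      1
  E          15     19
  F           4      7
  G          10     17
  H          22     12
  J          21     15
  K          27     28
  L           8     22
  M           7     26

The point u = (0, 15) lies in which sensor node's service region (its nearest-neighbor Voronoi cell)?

Since √ is increasing, it suffices to compare squared distances:
|uD|² = (0−6)² + (15−1)² = 36 + 196 = 232
|uE|² = (0−15)² + (15−19)² = 225 + 16 = 241
|uF|² = (0−4)² + (15−7)² = 16 + 64 = 80
|uG|² = (0−10)² + (15−17)² = 100 + 4 = 104
|uH|² = (0−22)² + (15−12)² = 484 + 9 = 493
|uJ|² = (0−21)² + (15−15)² = 441 + 0 = 441
|uK|² = (0−27)² + (15−28)² = 729 + 169 = 898
|uL|² = (0−8)² + (15−22)² = 64 + 49 = 113
|uM|² = (0−7)² + (15−26)² = 49 + 121 = 170
F is nearest.

F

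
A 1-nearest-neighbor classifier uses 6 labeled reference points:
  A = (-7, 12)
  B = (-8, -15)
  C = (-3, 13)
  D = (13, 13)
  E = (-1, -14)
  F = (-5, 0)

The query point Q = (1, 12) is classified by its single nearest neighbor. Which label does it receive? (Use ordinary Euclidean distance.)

C

Squared Euclidean distances:
|QA|² = 64 + 0 = 64
|QB|² = 81 + 729 = 810
|QC|² = 16 + 1 = 17
|QD|² = 144 + 1 = 145
|QE|² = 4 + 676 = 680
|QF|² = 36 + 144 = 180
C is nearest.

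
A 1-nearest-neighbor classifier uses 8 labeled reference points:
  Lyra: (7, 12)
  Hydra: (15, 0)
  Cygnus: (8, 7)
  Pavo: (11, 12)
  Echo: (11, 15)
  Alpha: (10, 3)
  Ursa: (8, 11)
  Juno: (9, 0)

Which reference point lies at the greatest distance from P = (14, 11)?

Compare squared distances (the ordering matches that of the actual distances):
d²(P, Lyra) = 49 + 1 = 50
d²(P, Hydra) = 1 + 121 = 122
d²(P, Cygnus) = 36 + 16 = 52
d²(P, Pavo) = 9 + 1 = 10
d²(P, Echo) = 9 + 16 = 25
d²(P, Alpha) = 16 + 64 = 80
d²(P, Ursa) = 36 + 0 = 36
d²(P, Juno) = 25 + 121 = 146
The largest is to Juno.

Juno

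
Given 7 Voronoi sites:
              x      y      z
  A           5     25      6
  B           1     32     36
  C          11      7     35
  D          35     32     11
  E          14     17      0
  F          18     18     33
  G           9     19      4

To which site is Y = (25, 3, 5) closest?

E

Since √ is increasing, it suffices to compare squared distances:
|YA|² = (25−5)² + (3−25)² + (5−6)² = 400 + 484 + 1 = 885
|YB|² = (25−1)² + (3−32)² + (5−36)² = 576 + 841 + 961 = 2378
|YC|² = (25−11)² + (3−7)² + (5−35)² = 196 + 16 + 900 = 1112
|YD|² = (25−35)² + (3−32)² + (5−11)² = 100 + 841 + 36 = 977
|YE|² = (25−14)² + (3−17)² + (5−0)² = 121 + 196 + 25 = 342
|YF|² = (25−18)² + (3−18)² + (5−33)² = 49 + 225 + 784 = 1058
|YG|² = (25−9)² + (3−19)² + (5−4)² = 256 + 256 + 1 = 513
Minimum is at E.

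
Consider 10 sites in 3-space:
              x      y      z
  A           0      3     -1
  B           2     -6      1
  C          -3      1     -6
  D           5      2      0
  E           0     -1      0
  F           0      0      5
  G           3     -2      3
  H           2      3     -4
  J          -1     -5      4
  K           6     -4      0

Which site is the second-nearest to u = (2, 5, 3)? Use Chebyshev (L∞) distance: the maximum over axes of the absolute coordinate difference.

d(u,A) = max(2, 2, 4) = 4
d(u,B) = max(0, 11, 2) = 11
d(u,C) = max(5, 4, 9) = 9
d(u,D) = max(3, 3, 3) = 3
d(u,E) = max(2, 6, 3) = 6
d(u,F) = max(2, 5, 2) = 5
d(u,G) = max(1, 7, 0) = 7
d(u,H) = max(0, 2, 7) = 7
d(u,J) = max(3, 10, 1) = 10
d(u,K) = max(4, 9, 3) = 9
Sorted ascending: D, A, F, … — the second-nearest is A.

A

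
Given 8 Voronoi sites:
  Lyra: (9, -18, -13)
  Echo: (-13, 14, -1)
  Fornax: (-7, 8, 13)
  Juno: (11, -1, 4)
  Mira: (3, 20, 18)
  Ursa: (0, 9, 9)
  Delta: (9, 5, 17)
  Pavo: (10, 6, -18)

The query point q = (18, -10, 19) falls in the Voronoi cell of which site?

Delta

Squared Euclidean distances:
d²(q, Lyra) = 81 + 64 + 1024 = 1169
d²(q, Echo) = 961 + 576 + 400 = 1937
d²(q, Fornax) = 625 + 324 + 36 = 985
d²(q, Juno) = 49 + 81 + 225 = 355
d²(q, Mira) = 225 + 900 + 1 = 1126
d²(q, Ursa) = 324 + 361 + 100 = 785
d²(q, Delta) = 81 + 225 + 4 = 310
d²(q, Pavo) = 64 + 256 + 1369 = 1689
Minimum is at Delta.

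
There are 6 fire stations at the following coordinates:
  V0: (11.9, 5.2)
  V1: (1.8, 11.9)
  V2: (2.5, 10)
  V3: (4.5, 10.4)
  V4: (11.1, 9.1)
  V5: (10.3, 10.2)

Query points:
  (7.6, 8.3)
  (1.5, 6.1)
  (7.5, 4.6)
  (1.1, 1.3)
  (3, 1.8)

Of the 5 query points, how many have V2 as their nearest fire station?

(7.6, 8.3) — d² to each: V0:28.1, V1:46.6, V2:28.9, V3:14.02, V4:12.89, V5:10.9 → nearest is V5
(1.5, 6.1) — d² to each: V0:108.97, V1:33.73, V2:16.21, V3:27.49, V4:101.16, V5:94.25 → nearest is V2
(7.5, 4.6) — d² to each: V0:19.72, V1:85.78, V2:54.16, V3:42.64, V4:33.21, V5:39.2 → nearest is V0
(1.1, 1.3) — d² to each: V0:131.85, V1:112.85, V2:77.65, V3:94.37, V4:160.84, V5:163.85 → nearest is V2
(3, 1.8) — d² to each: V0:90.77, V1:103.45, V2:67.49, V3:76.21, V4:118.9, V5:123.85 → nearest is V2
3 of the 5 points have V2 as nearest.

3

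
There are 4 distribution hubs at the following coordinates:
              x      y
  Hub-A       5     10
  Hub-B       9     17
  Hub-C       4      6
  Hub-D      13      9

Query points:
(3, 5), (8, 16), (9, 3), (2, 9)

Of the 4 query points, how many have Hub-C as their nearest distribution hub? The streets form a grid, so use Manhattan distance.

(3, 5) — d to each: Hub-A:7, Hub-B:18, Hub-C:2, Hub-D:14 → nearest is Hub-C
(8, 16) — d to each: Hub-A:9, Hub-B:2, Hub-C:14, Hub-D:12 → nearest is Hub-B
(9, 3) — d to each: Hub-A:11, Hub-B:14, Hub-C:8, Hub-D:10 → nearest is Hub-C
(2, 9) — d to each: Hub-A:4, Hub-B:15, Hub-C:5, Hub-D:11 → nearest is Hub-A
2 of the 4 points have Hub-C as nearest.

2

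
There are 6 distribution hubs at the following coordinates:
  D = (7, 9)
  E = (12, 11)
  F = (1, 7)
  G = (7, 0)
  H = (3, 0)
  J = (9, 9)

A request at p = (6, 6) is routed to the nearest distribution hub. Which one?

Compare squared distances (the ordering matches that of the actual distances):
|pD|² = (6−7)² + (6−9)² = 1 + 9 = 10
|pE|² = (6−12)² + (6−11)² = 36 + 25 = 61
|pF|² = (6−1)² + (6−7)² = 25 + 1 = 26
|pG|² = (6−7)² + (6−0)² = 1 + 36 = 37
|pH|² = (6−3)² + (6−0)² = 9 + 36 = 45
|pJ|² = (6−9)² + (6−9)² = 9 + 9 = 18
The smallest is to D, so p lies in the Voronoi region of D.

D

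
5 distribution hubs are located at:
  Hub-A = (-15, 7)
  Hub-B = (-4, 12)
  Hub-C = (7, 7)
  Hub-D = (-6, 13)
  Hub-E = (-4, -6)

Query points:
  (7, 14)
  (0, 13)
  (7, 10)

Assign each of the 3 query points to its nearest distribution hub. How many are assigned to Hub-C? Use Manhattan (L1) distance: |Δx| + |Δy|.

2

(7, 14) — d to each: Hub-A:29, Hub-B:13, Hub-C:7, Hub-D:14, Hub-E:31 → nearest is Hub-C
(0, 13) — d to each: Hub-A:21, Hub-B:5, Hub-C:13, Hub-D:6, Hub-E:23 → nearest is Hub-B
(7, 10) — d to each: Hub-A:25, Hub-B:13, Hub-C:3, Hub-D:16, Hub-E:27 → nearest is Hub-C
2 of the 3 points have Hub-C as nearest.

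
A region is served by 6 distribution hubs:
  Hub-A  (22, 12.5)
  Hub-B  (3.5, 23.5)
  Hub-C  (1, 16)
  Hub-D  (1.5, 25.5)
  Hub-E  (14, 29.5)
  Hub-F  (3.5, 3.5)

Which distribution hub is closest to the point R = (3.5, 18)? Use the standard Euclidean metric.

Hub-C

Compare squared distances (the ordering matches that of the actual distances):
d²(R, Hub-A) = (3.5−22)² + (18−12.5)² = 342.25 + 30.25 = 372.5
d²(R, Hub-B) = (3.5−3.5)² + (18−23.5)² = 0 + 30.25 = 30.25
d²(R, Hub-C) = (3.5−1)² + (18−16)² = 6.25 + 4 = 10.25
d²(R, Hub-D) = (3.5−1.5)² + (18−25.5)² = 4 + 56.25 = 60.25
d²(R, Hub-E) = (3.5−14)² + (18−29.5)² = 110.25 + 132.25 = 242.5
d²(R, Hub-F) = (3.5−3.5)² + (18−3.5)² = 0 + 210.25 = 210.25
Minimum is at Hub-C.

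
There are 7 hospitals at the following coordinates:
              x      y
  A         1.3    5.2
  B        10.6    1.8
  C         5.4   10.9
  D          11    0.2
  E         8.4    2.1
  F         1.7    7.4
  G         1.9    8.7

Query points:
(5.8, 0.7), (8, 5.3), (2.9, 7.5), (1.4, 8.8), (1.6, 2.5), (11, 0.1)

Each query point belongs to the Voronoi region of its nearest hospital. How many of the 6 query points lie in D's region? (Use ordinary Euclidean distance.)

1

(5.8, 0.7) — d² to each: A:40.5, B:24.25, C:104.2, D:27.29, E:8.72, F:61.7, G:79.21 → nearest is E
(8, 5.3) — d² to each: A:44.9, B:19.01, C:38.12, D:35.01, E:10.4, F:44.1, G:48.77 → nearest is E
(2.9, 7.5) — d² to each: A:7.85, B:91.78, C:17.81, D:118.9, E:59.41, F:1.45, G:2.44 → nearest is F
(1.4, 8.8) — d² to each: A:12.97, B:133.64, C:20.41, D:166.12, E:93.89, F:2.05, G:0.26 → nearest is G
(1.6, 2.5) — d² to each: A:7.38, B:81.49, C:85, D:93.65, E:46.4, F:24.02, G:38.53 → nearest is A
(11, 0.1) — d² to each: A:120.1, B:3.05, C:148, D:0.01, E:10.76, F:139.78, G:156.77 → nearest is D
1 of the 6 points has D as nearest.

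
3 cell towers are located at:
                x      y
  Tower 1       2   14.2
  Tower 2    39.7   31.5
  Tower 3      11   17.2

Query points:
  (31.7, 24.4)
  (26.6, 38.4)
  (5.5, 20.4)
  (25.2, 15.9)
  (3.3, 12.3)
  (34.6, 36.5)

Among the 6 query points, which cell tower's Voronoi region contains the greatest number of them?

(31.7, 24.4) — d² to each: Tower 1:986.13, Tower 2:114.41, Tower 3:480.33 → nearest is Tower 2
(26.6, 38.4) — d² to each: Tower 1:1190.8, Tower 2:219.22, Tower 3:692.8 → nearest is Tower 2
(5.5, 20.4) — d² to each: Tower 1:50.69, Tower 2:1292.85, Tower 3:40.49 → nearest is Tower 3
(25.2, 15.9) — d² to each: Tower 1:541.13, Tower 2:453.61, Tower 3:203.33 → nearest is Tower 3
(3.3, 12.3) — d² to each: Tower 1:5.3, Tower 2:1693.6, Tower 3:83.3 → nearest is Tower 1
(34.6, 36.5) — d² to each: Tower 1:1560.05, Tower 2:51.01, Tower 3:929.45 → nearest is Tower 2
Tally — Tower 1:1, Tower 2:3, Tower 3:2. Tower 2 captures the most (3).

Tower 2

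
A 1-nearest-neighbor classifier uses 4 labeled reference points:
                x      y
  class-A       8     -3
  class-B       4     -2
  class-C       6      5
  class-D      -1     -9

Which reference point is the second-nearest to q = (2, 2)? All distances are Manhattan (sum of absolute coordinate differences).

d(q, class-A) = 6 + 5 = 11
d(q, class-B) = 2 + 4 = 6
d(q, class-C) = 4 + 3 = 7
d(q, class-D) = 3 + 11 = 14
Sorted ascending: class-B, class-C, class-A, … — the second-nearest is class-C.

class-C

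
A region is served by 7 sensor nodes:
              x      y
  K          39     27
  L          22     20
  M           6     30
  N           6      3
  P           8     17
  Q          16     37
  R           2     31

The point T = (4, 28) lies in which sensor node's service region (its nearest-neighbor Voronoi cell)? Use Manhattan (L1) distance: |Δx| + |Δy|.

M

d(T,K) = 35 + 1 = 36
d(T,L) = 18 + 8 = 26
d(T,M) = 2 + 2 = 4
d(T,N) = 2 + 25 = 27
d(T,P) = 4 + 11 = 15
d(T,Q) = 12 + 9 = 21
d(T,R) = 2 + 3 = 5
M is nearest.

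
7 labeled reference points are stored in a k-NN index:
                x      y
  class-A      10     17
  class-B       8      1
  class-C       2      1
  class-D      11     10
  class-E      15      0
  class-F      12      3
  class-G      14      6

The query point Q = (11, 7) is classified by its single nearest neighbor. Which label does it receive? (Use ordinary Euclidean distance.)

class-D

Squared Euclidean distances:
d²(Q, class-A) = 1 + 100 = 101
d²(Q, class-B) = 9 + 36 = 45
d²(Q, class-C) = 81 + 36 = 117
d²(Q, class-D) = 0 + 9 = 9
d²(Q, class-E) = 16 + 49 = 65
d²(Q, class-F) = 1 + 16 = 17
d²(Q, class-G) = 9 + 1 = 10
The smallest is to class-D, so Q lies in the Voronoi region of class-D.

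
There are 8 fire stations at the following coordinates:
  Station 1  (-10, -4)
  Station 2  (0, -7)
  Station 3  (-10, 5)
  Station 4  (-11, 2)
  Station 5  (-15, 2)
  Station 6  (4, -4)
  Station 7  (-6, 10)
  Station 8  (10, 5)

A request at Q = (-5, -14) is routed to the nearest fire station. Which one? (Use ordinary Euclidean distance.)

Since √ is increasing, it suffices to compare squared distances:
d²(Q, Station 1) = 25 + 100 = 125
d²(Q, Station 2) = 25 + 49 = 74
d²(Q, Station 3) = 25 + 361 = 386
d²(Q, Station 4) = 36 + 256 = 292
d²(Q, Station 5) = 100 + 256 = 356
d²(Q, Station 6) = 81 + 100 = 181
d²(Q, Station 7) = 1 + 576 = 577
d²(Q, Station 8) = 225 + 361 = 586
The smallest is to Station 2, so Q lies in the Voronoi region of Station 2.

Station 2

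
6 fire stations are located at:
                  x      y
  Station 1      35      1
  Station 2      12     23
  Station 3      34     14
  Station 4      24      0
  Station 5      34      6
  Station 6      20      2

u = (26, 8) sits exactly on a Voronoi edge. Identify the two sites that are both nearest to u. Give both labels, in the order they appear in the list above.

Squared distances from u to each site:
d²(u, Station 1) = (26−35)² + (8−1)² = 81 + 49 = 130
d²(u, Station 2) = (26−12)² + (8−23)² = 196 + 225 = 421
d²(u, Station 3) = (26−34)² + (8−14)² = 64 + 36 = 100
d²(u, Station 4) = (26−24)² + (8−0)² = 4 + 64 = 68
d²(u, Station 5) = (26−34)² + (8−6)² = 64 + 4 = 68
d²(u, Station 6) = (26−20)² + (8−2)² = 36 + 36 = 72
u is equidistant from Station 4 and Station 5 (both at squared distance 68), and every other site is strictly farther — so u lies on the Station 4–Station 5 Voronoi edge.

Station 4 and Station 5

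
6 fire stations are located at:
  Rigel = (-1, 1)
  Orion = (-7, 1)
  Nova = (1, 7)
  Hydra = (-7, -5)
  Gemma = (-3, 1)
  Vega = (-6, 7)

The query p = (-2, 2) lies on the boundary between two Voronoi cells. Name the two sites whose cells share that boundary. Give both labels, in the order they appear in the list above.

Squared distances from p to each site:
d²(p, Rigel) = (-2−(-1))² + (2−1)² = 1 + 1 = 2
d²(p, Orion) = (-2−(-7))² + (2−1)² = 25 + 1 = 26
d²(p, Nova) = (-2−1)² + (2−7)² = 9 + 25 = 34
d²(p, Hydra) = (-2−(-7))² + (2−(-5))² = 25 + 49 = 74
d²(p, Gemma) = (-2−(-3))² + (2−1)² = 1 + 1 = 2
d²(p, Vega) = (-2−(-6))² + (2−7)² = 16 + 25 = 41
p is equidistant from Rigel and Gemma (both at squared distance 2), and every other site is strictly farther — so p lies on the Rigel–Gemma Voronoi edge.

Rigel and Gemma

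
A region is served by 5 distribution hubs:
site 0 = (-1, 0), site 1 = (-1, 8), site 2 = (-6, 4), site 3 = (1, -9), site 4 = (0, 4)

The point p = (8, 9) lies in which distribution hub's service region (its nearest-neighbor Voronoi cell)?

site 1

Since √ is increasing, it suffices to compare squared distances:
d²(p, site 0) = (8−(-1))² + (9−0)² = 81 + 81 = 162
d²(p, site 1) = (8−(-1))² + (9−8)² = 81 + 1 = 82
d²(p, site 2) = (8−(-6))² + (9−4)² = 196 + 25 = 221
d²(p, site 3) = (8−1)² + (9−(-9))² = 49 + 324 = 373
d²(p, site 4) = (8−0)² + (9−4)² = 64 + 25 = 89
site 1 is nearest.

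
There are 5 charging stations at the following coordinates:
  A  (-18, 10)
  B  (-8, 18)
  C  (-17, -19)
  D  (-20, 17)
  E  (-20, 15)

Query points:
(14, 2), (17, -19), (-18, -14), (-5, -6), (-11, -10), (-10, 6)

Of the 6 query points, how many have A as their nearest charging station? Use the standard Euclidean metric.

(14, 2) — d² to each: A:1088, B:740, C:1402, D:1381, E:1325 → nearest is B
(17, -19) — d² to each: A:2066, B:1994, C:1156, D:2665, E:2525 → nearest is C
(-18, -14) — d² to each: A:576, B:1124, C:26, D:965, E:845 → nearest is C
(-5, -6) — d² to each: A:425, B:585, C:313, D:754, E:666 → nearest is C
(-11, -10) — d² to each: A:449, B:793, C:117, D:810, E:706 → nearest is C
(-10, 6) — d² to each: A:80, B:148, C:674, D:221, E:181 → nearest is A
1 of the 6 points has A as nearest.

1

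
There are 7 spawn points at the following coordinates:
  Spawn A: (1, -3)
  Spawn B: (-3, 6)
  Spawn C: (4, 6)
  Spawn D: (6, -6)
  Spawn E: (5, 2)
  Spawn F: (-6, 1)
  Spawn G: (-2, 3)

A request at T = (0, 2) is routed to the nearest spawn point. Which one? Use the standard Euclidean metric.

Spawn G

Compare squared distances (the ordering matches that of the actual distances):
d²(T, Spawn A) = (0−1)² + (2−(-3))² = 1 + 25 = 26
d²(T, Spawn B) = (0−(-3))² + (2−6)² = 9 + 16 = 25
d²(T, Spawn C) = (0−4)² + (2−6)² = 16 + 16 = 32
d²(T, Spawn D) = (0−6)² + (2−(-6))² = 36 + 64 = 100
d²(T, Spawn E) = (0−5)² + (2−2)² = 25 + 0 = 25
d²(T, Spawn F) = (0−(-6))² + (2−1)² = 36 + 1 = 37
d²(T, Spawn G) = (0−(-2))² + (2−3)² = 4 + 1 = 5
The smallest is to Spawn G, so T lies in the Voronoi region of Spawn G.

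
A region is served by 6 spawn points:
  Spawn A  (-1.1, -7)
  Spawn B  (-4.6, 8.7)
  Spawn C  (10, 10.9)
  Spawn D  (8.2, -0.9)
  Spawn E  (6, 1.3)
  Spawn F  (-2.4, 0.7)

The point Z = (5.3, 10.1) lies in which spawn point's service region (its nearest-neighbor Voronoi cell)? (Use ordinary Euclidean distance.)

Compare squared distances (the ordering matches that of the actual distances):
d²(Z, Spawn A) = 40.96 + 292.41 = 333.37
d²(Z, Spawn B) = 98.01 + 1.96 = 99.97
d²(Z, Spawn C) = 22.09 + 0.64 = 22.73
d²(Z, Spawn D) = 8.41 + 121 = 129.41
d²(Z, Spawn E) = 0.49 + 77.44 = 77.93
d²(Z, Spawn F) = 59.29 + 88.36 = 147.65
Spawn C is nearest.

Spawn C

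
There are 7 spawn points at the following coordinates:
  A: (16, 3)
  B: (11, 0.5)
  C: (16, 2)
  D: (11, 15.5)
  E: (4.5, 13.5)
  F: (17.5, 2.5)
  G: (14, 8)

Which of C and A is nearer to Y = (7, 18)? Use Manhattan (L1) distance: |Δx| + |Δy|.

d(Y,C) = |7−16| + |18−2| = 9 + 16 = 25
d(Y,A) = |7−16| + |18−3| = 9 + 15 = 24
25 > 24, so A is closer.

A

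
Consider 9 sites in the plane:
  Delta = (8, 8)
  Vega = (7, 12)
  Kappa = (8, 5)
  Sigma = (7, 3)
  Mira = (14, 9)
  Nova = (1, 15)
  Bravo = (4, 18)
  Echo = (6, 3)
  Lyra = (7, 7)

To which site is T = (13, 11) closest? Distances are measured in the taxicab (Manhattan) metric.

Mira

d(T, Delta) = 5 + 3 = 8
d(T, Vega) = 6 + 1 = 7
d(T, Kappa) = 5 + 6 = 11
d(T, Sigma) = 6 + 8 = 14
d(T, Mira) = 1 + 2 = 3
d(T, Nova) = 12 + 4 = 16
d(T, Bravo) = 9 + 7 = 16
d(T, Echo) = 7 + 8 = 15
d(T, Lyra) = 6 + 4 = 10
The smallest is to Mira, so T lies in the Voronoi region of Mira.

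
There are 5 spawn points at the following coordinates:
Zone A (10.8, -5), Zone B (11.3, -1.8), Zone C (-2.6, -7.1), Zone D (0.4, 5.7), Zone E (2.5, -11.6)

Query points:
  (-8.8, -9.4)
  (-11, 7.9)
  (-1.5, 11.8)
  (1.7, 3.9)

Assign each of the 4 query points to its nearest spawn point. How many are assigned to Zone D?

3

(-8.8, -9.4) — d² to each: Zone A:403.52, Zone B:461.77, Zone C:43.73, Zone D:312.65, Zone E:132.53 → nearest is Zone C
(-11, 7.9) — d² to each: Zone A:641.65, Zone B:591.38, Zone C:295.56, Zone D:134.8, Zone E:562.5 → nearest is Zone D
(-1.5, 11.8) — d² to each: Zone A:433.53, Zone B:348.8, Zone C:358.42, Zone D:40.82, Zone E:563.56 → nearest is Zone D
(1.7, 3.9) — d² to each: Zone A:162.02, Zone B:124.65, Zone C:139.49, Zone D:4.93, Zone E:240.89 → nearest is Zone D
3 of the 4 points have Zone D as nearest.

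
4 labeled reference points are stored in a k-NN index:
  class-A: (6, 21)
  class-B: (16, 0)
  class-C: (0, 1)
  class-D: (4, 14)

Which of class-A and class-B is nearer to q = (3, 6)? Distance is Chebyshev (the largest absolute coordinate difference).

class-B

d(q, class-A) = max(3, 15) = 15
d(q, class-B) = max(13, 6) = 13
15 > 13, so class-B is closer.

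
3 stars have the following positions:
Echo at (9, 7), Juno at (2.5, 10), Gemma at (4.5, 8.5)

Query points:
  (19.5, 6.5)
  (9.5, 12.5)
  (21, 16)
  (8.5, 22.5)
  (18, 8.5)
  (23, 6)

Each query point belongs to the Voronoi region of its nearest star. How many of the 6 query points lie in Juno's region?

(19.5, 6.5) — d² to each: Echo:110.5, Juno:301.25, Gemma:229 → nearest is Echo
(9.5, 12.5) — d² to each: Echo:30.5, Juno:55.25, Gemma:41 → nearest is Echo
(21, 16) — d² to each: Echo:225, Juno:378.25, Gemma:328.5 → nearest is Echo
(8.5, 22.5) — d² to each: Echo:240.5, Juno:192.25, Gemma:212 → nearest is Juno
(18, 8.5) — d² to each: Echo:83.25, Juno:242.5, Gemma:182.25 → nearest is Echo
(23, 6) — d² to each: Echo:197, Juno:436.25, Gemma:348.5 → nearest is Echo
1 of the 6 points has Juno as nearest.

1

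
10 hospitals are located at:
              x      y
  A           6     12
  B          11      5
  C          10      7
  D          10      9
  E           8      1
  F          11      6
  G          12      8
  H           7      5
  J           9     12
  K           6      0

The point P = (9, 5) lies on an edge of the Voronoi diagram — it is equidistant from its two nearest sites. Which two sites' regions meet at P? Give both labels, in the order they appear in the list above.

Squared distances from P to each site:
|PA|² = 9 + 49 = 58
|PB|² = 4 + 0 = 4
|PC|² = 1 + 4 = 5
|PD|² = 1 + 16 = 17
|PE|² = 1 + 16 = 17
|PF|² = 4 + 1 = 5
|PG|² = 9 + 9 = 18
|PH|² = 4 + 0 = 4
|PJ|² = 0 + 49 = 49
|PK|² = 9 + 25 = 34
P is equidistant from B and H (both at squared distance 4), and every other site is strictly farther — so P lies on the B–H Voronoi edge.

B and H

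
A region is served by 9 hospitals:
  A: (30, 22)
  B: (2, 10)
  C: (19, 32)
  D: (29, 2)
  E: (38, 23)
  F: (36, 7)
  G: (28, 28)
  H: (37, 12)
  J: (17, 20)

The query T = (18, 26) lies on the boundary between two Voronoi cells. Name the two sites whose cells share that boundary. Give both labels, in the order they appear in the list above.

C and J

Squared distances from T to each site:
|TA|² = 144 + 16 = 160
|TB|² = 256 + 256 = 512
|TC|² = 1 + 36 = 37
|TD|² = 121 + 576 = 697
|TE|² = 400 + 9 = 409
|TF|² = 324 + 361 = 685
|TG|² = 100 + 4 = 104
|TH|² = 361 + 196 = 557
|TJ|² = 1 + 36 = 37
T is equidistant from C and J (both at squared distance 37), and every other site is strictly farther — so T lies on the C–J Voronoi edge.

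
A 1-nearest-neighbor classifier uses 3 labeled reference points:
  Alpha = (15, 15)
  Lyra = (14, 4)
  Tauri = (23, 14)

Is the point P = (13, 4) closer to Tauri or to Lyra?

Lyra

Compare squared distances:
d²(P, Tauri) = (13−23)² + (4−14)² = 100 + 100 = 200
d²(P, Lyra) = (13−14)² + (4−4)² = 1 + 0 = 1
200 > 1, so Lyra is closer.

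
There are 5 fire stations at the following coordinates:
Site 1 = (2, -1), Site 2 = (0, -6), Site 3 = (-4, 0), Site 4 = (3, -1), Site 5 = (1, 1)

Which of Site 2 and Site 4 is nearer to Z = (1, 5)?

Compare squared distances:
d²(Z, Site 2) = (1−0)² + (5−(-6))² = 1 + 121 = 122
d²(Z, Site 4) = (1−3)² + (5−(-1))² = 4 + 36 = 40
122 > 40, so Site 4 is closer.

Site 4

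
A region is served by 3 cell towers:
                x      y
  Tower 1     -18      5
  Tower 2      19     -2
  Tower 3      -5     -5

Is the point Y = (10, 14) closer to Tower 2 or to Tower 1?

Tower 2

Compare squared distances:
d²(Y, Tower 2) = (10−19)² + (14−(-2))² = 81 + 256 = 337
d²(Y, Tower 1) = (10−(-18))² + (14−5)² = 784 + 81 = 865
337 < 865, so Tower 2 is closer.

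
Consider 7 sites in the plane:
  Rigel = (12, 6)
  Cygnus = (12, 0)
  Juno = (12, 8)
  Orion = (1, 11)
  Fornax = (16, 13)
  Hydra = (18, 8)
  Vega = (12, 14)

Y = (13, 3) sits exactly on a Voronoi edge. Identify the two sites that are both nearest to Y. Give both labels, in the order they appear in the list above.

Squared distances from Y to each site:
d²(Y, Rigel) = (13−12)² + (3−6)² = 1 + 9 = 10
d²(Y, Cygnus) = (13−12)² + (3−0)² = 1 + 9 = 10
d²(Y, Juno) = (13−12)² + (3−8)² = 1 + 25 = 26
d²(Y, Orion) = (13−1)² + (3−11)² = 144 + 64 = 208
d²(Y, Fornax) = (13−16)² + (3−13)² = 9 + 100 = 109
d²(Y, Hydra) = (13−18)² + (3−8)² = 25 + 25 = 50
d²(Y, Vega) = (13−12)² + (3−14)² = 1 + 121 = 122
Y is equidistant from Rigel and Cygnus (both at squared distance 10), and every other site is strictly farther — so Y lies on the Rigel–Cygnus Voronoi edge.

Rigel and Cygnus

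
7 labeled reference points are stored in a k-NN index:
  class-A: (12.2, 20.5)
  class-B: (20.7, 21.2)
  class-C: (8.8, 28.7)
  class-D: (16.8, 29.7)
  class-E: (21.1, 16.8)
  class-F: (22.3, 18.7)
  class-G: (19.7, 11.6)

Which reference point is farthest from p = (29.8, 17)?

class-C

Compare squared distances (the ordering matches that of the actual distances):
d²(p, class-A) = (29.8−12.2)² + (17−20.5)² = 309.76 + 12.25 = 322.01
d²(p, class-B) = (29.8−20.7)² + (17−21.2)² = 82.81 + 17.64 = 100.45
d²(p, class-C) = (29.8−8.8)² + (17−28.7)² = 441 + 136.89 = 577.89
d²(p, class-D) = (29.8−16.8)² + (17−29.7)² = 169 + 161.29 = 330.29
d²(p, class-E) = (29.8−21.1)² + (17−16.8)² = 75.69 + 0.04 = 75.73
d²(p, class-F) = (29.8−22.3)² + (17−18.7)² = 56.25 + 2.89 = 59.14
d²(p, class-G) = (29.8−19.7)² + (17−11.6)² = 102.01 + 29.16 = 131.17
The largest is to class-C.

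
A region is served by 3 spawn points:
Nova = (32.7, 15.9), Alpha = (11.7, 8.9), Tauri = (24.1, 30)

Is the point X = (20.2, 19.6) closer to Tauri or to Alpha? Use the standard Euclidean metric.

Compare squared distances:
d²(X, Tauri) = (20.2−24.1)² + (19.6−30)² = 15.21 + 108.16 = 123.37
d²(X, Alpha) = (20.2−11.7)² + (19.6−8.9)² = 72.25 + 114.49 = 186.74
123.37 < 186.74, so Tauri is closer.

Tauri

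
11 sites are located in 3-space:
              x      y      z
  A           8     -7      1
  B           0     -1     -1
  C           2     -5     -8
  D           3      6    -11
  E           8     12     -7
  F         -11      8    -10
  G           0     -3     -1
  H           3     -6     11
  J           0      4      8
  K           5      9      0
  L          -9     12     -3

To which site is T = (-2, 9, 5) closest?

Compare squared distances (the ordering matches that of the actual distances):
|TA|² = 100 + 256 + 16 = 372
|TB|² = 4 + 100 + 36 = 140
|TC|² = 16 + 196 + 169 = 381
|TD|² = 25 + 9 + 256 = 290
|TE|² = 100 + 9 + 144 = 253
|TF|² = 81 + 1 + 225 = 307
|TG|² = 4 + 144 + 36 = 184
|TH|² = 25 + 225 + 36 = 286
|TJ|² = 4 + 25 + 9 = 38
|TK|² = 49 + 0 + 25 = 74
|TL|² = 49 + 9 + 64 = 122
The smallest is to J, so T lies in the Voronoi region of J.

J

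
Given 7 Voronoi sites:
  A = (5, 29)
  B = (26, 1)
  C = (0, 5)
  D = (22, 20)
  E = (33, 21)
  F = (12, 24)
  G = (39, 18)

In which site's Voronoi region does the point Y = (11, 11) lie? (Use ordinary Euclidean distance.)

C

Squared Euclidean distances:
|YA|² = (11−5)² + (11−29)² = 36 + 324 = 360
|YB|² = (11−26)² + (11−1)² = 225 + 100 = 325
|YC|² = (11−0)² + (11−5)² = 121 + 36 = 157
|YD|² = (11−22)² + (11−20)² = 121 + 81 = 202
|YE|² = (11−33)² + (11−21)² = 484 + 100 = 584
|YF|² = (11−12)² + (11−24)² = 1 + 169 = 170
|YG|² = (11−39)² + (11−18)² = 784 + 49 = 833
C is nearest.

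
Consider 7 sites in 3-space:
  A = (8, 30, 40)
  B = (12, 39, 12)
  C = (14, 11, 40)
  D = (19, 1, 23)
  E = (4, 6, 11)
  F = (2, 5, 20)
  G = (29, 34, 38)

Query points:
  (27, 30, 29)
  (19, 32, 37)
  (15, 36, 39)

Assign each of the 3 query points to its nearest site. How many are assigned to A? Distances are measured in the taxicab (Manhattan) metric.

1

(27, 30, 29) — d to each: A:30, B:41, C:43, D:43, E:65, F:59, G:15 → nearest is G
(19, 32, 37) — d to each: A:16, B:39, C:29, D:45, E:67, F:61, G:13 → nearest is G
(15, 36, 39) — d to each: A:14, B:33, C:27, D:55, E:69, F:63, G:17 → nearest is A
1 of the 3 points has A as nearest.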